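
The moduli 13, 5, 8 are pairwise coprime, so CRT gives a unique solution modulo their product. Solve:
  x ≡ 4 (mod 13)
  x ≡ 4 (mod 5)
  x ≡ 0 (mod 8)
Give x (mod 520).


Moduli 13, 5, 8 are pairwise coprime; by CRT there is a unique solution modulo M = 13 · 5 · 8 = 520.
Solve pairwise, accumulating the modulus:
  Start with x ≡ 4 (mod 13).
  Combine with x ≡ 4 (mod 5): since gcd(13, 5) = 1, we get a unique residue mod 65.
    Write x = 4 + 13·t and substitute into x ≡ 4 (mod 5): 13·t ≡ 4 − 4 = 0 (mod 5).
    Reduce coefficients mod 5: 3·t ≡ 0 (mod 5).
    The inverse of 3 mod 5 is 2 (since 3·2 = 6 = 1·5 + 1), so t ≡ 2·0 = 0 ≡ 0 (mod 5).
    Then x = 4 + 13·0 = 4, valid modulo lcm(13, 5) = 65: x ≡ 4 (mod 65).
  Combine with x ≡ 0 (mod 8): since gcd(65, 8) = 1, we get a unique residue mod 520.
    Write x = 4 + 65·t and substitute into x ≡ 0 (mod 8): 65·t ≡ 0 − 4 = -4 (mod 8).
    Reduce coefficients mod 8: 1·t ≡ 4 (mod 8).
    So t ≡ 4 (mod 8).
    Then x = 4 + 65·4 = 264, valid modulo lcm(65, 8) = 520: x ≡ 264 (mod 520).
Verify: 264 mod 13 = 4 ✓, 264 mod 5 = 4 ✓, 264 mod 8 = 0 ✓.

x ≡ 264 (mod 520).


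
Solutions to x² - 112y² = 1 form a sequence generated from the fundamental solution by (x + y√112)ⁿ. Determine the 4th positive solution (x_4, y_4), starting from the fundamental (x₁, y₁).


Step 1: Find the fundamental solution (x₁, y₁) of x² - 112y² = 1.
  Expand √112 as a continued fraction. a₀ = ⌊√112⌋ = 10; iterate m_{k+1} = d_k·a_k − m_k, d_{k+1} = (112 − m_{k+1}²)/d_k, a_{k+1} = ⌊(a₀ + m_{k+1})/d_{k+1}⌋ (starting m₀ = 0, d₀ = 1), with convergents p_k = a_k·p_{k-1} + p_{k-2}, q_k = a_k·q_{k-1} + q_{k-2} (p₋₁ = 1, q₋₁ = 0):
  k = 0: a₀ = 10; p₀/q₀ = 10/1; p₀² − 112·q₀² = 100 − 112 = -12.
  k = 1: m = 10, d = 12, a = ⌊(10 + 10)/12⌋ = 1; p/q = (1·10 + 1)/(1·1 + 0) = 11/1; p² − 112·q² = 121 − 112 = 9.
  k = 2: m = 2, d = 9, a = ⌊(10 + 2)/9⌋ = 1; p/q = (1·11 + 10)/(1·1 + 1) = 21/2; p² − 112·q² = 441 − 448 = -7.
  k = 3: m = 7, d = 7, a = ⌊(10 + 7)/7⌋ = 2; p/q = (2·21 + 11)/(2·2 + 1) = 53/5; p² − 112·q² = 2809 − 2800 = 9.
  k = 4: m = 7, d = 9, a = ⌊(10 + 7)/9⌋ = 1; p/q = (1·53 + 21)/(1·5 + 2) = 74/7; p² − 112·q² = 5476 − 5488 = -12.
  k = 5: m = 2, d = 12, a = ⌊(10 + 2)/12⌋ = 1; p/q = (1·74 + 53)/(1·7 + 5) = 127/12; p² − 112·q² = 16129 − 16128 = 1.
  The first convergent with p² − 112·q² = 1 gives the fundamental solution (x₁, y₁) = (127, 12).
Step 2: Apply the recurrence (x_{n+1}, y_{n+1}) = (x₁x_n + 112y₁y_n, x₁y_n + y₁x_n) repeatedly.
  From (x_1, y_1) = (127, 12): x_2 = 127·127 + 112·12·12 = 32257; y_2 = 127·12 + 12·127 = 3048.
  From (x_2, y_2) = (32257, 3048): x_3 = 127·32257 + 112·12·3048 = 8193151; y_3 = 127·3048 + 12·32257 = 774180.
  From (x_3, y_3) = (8193151, 774180): x_4 = 127·8193151 + 112·12·774180 = 2081028097; y_4 = 127·774180 + 12·8193151 = 196638672.
Step 3: Verify x_4² - 112·y_4² = 4330677940503441409 - 4330677940503441408 = 1 (should be 1). ✓

(x_1, y_1) = (127, 12); (x_4, y_4) = (2081028097, 196638672).


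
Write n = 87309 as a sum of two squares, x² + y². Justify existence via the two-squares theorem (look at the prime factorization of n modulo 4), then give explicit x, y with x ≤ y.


Step 1: Factor n = 87309 = 3^2 · 89 · 109.
Step 2: Check the mod-4 condition on each prime factor: 3 ≡ 3 (mod 4), exponent 2 (must be even); 89 ≡ 1 (mod 4), exponent 1; 109 ≡ 1 (mod 4), exponent 1.
All primes ≡ 3 (mod 4) appear to even exponent (or don't appear), so by the two-squares theorem n IS expressible as a sum of two squares.
Step 3: Build a representation. Group n = k² · m with k = 3 and m = 89 · 109 = 9701 (a product of primes ≡ 1 (mod 4)); a representation of m scales to one of n via (k·x)² + (k·y)² = k²(x² + y²). Each prime p ≡ 1 (mod 4) is itself a sum of two squares; find a² by testing p − a² for a perfect square:
  89: 89 − 1² = 88, 89 − 2² = 85, 89 − 3² = 80, 89 − 4² = 73, 89 − 5² = 64 = 8² ⇒ 89 = 5² + 8².
  109: 109 − 1² = 108, 109 − 2² = 105, 109 − 3² = 100 = 10² ⇒ 109 = 3² + 10².
  Combine using the Brahmagupta–Fibonacci identity (a² + b²)(c² + d²) = (ac − bd)² + (ad + bc)² = (ac + bd)² + (ad − bc)²:
  89 · 109 = 9701: from (5² + 8²)(3² + 10²), take (5·3 − 8·10, 5·10 + 8·3) = (15 − 80, 50 + 24) = (-65, 74); dropping signs (only squares matter) gives (65, 74); check 65² + 74² = 4225 + 5476 = 9701 ✓.
  Scale by k = 3: (3·65, 3·74) = (195, 222).
Step 4: Order so x ≤ y and verify: 195² + 222² = 38025 + 49284 = 87309 = n. ✓

n = 87309 = 195² + 222² (one valid representation with x ≤ y).


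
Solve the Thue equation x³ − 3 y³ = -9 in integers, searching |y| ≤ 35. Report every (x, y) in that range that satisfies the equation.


The equation is x³ - 3y³ = -9. For fixed y, x³ = 3·y³ − 9, so a solution requires the RHS to be a perfect cube.
Strategy: iterate y from -35 to 35, compute RHS = 3·y³ − 9, and check whether it is a (positive or negative) perfect cube.
Check small values of y:
  y = 0: RHS = -9 is not a perfect cube.
  y = 1: RHS = -6 is not a perfect cube.
  y = -1: RHS = -12 is not a perfect cube.
  y = 2: RHS = 15 is not a perfect cube.
  y = -2: RHS = -33 is not a perfect cube.
  y = 3: RHS = 72 is not a perfect cube.
  y = -3: RHS = -90 is not a perfect cube.
Continuing the search up to |y| = 35 finds no solutions either.
No (x, y) in the scanned range satisfies the equation.

No integer solutions with |y| ≤ 35.


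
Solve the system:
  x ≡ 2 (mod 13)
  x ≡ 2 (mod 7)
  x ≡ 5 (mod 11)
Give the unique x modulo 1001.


Moduli 13, 7, 11 are pairwise coprime; by CRT there is a unique solution modulo M = 13 · 7 · 11 = 1001.
Solve pairwise, accumulating the modulus:
  Start with x ≡ 2 (mod 13).
  Combine with x ≡ 2 (mod 7): since gcd(13, 7) = 1, we get a unique residue mod 91.
    Write x = 2 + 13·t and substitute into x ≡ 2 (mod 7): 13·t ≡ 2 − 2 = 0 (mod 7).
    Reduce coefficients mod 7: 6·t ≡ 0 (mod 7).
    The inverse of 6 mod 7 is 6 (since 6·6 = 36 = 5·7 + 1), so t ≡ 6·0 = 0 ≡ 0 (mod 7).
    Then x = 2 + 13·0 = 2, valid modulo lcm(13, 7) = 91: x ≡ 2 (mod 91).
  Combine with x ≡ 5 (mod 11): since gcd(91, 11) = 1, we get a unique residue mod 1001.
    Write x = 2 + 91·t and substitute into x ≡ 5 (mod 11): 91·t ≡ 5 − 2 = 3 (mod 11).
    Reduce coefficients mod 11: 3·t ≡ 3 (mod 11).
    The inverse of 3 mod 11 is 4 (since 3·4 = 12 = 1·11 + 1), so t ≡ 4·3 = 12 ≡ 1 (mod 11).
    Then x = 2 + 91·1 = 93, valid modulo lcm(91, 11) = 1001: x ≡ 93 (mod 1001).
Verify: 93 mod 13 = 2 ✓, 93 mod 7 = 2 ✓, 93 mod 11 = 5 ✓.

x ≡ 93 (mod 1001).


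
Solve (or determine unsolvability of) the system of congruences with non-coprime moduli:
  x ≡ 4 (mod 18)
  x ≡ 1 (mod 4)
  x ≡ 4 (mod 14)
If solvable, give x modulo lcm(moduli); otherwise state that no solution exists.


Moduli 18, 4, 14 are not pairwise coprime, so CRT works modulo lcm(m_i) when all pairwise compatibility conditions hold.
Pairwise compatibility: gcd(m_i, m_j) must divide a_i - a_j for every pair.
Merge one congruence at a time:
  Start: x ≡ 4 (mod 18).
  Combine with x ≡ 1 (mod 4): gcd(18, 4) = 2, and 1 - 4 = -3 is NOT divisible by 2.
    ⇒ system is inconsistent (no integer solution).

No solution (the system is inconsistent).


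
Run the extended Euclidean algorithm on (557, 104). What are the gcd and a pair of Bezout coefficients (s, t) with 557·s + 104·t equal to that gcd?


Euclidean algorithm on (557, 104) — divide until remainder is 0:
  557 = 5 · 104 + 37
  104 = 2 · 37 + 30
  37 = 1 · 30 + 7
  30 = 4 · 7 + 2
  7 = 3 · 2 + 1
  2 = 2 · 1 + 0
gcd(557, 104) = 1.
Track Bezout coefficients alongside the remainders: start with r₀ = 557 = a·1 + b·0 (s = 1, t = 0) and r₁ = 104 = a·0 + b·1 (s = 0, t = 1); each new remainder r_{k+1} = r_{k-1} − q_k·r_k inherits s_{k+1} = s_{k-1} − q_k·s_k, t_{k+1} = t_{k-1} − q_k·t_k, so r_k = a·s_k + b·t_k at every step:
  q = 5: r = 37, s = 1 − 5·0 = 1, t = 0 − 5·1 = -5  (check: 557·1 + 104·(-5) = 37)
  q = 2: r = 30, s = 0 − 2·1 = -2, t = 1 − 2·(-5) = 11  (check: 557·(-2) + 104·11 = 30)
  q = 1: r = 7, s = 1 − 1·(-2) = 3, t = -5 − 1·11 = -16  (check: 557·3 + 104·(-16) = 7)
  q = 4: r = 2, s = -2 − 4·3 = -14, t = 11 − 4·(-16) = 75  (check: 557·(-14) + 104·75 = 2)
  q = 3: r = 1, s = 3 − 3·(-14) = 45, t = -16 − 3·75 = -241  (check: 557·45 + 104·(-241) = 1)
The row with r = 1 (the gcd) gives the Bezout coefficients s = 45, t = -241.
Result: 557 · (45) + 104 · (-241) = 1.

gcd(557, 104) = 1; s = 45, t = -241 (check: 557·45 + 104·(-241) = 1).


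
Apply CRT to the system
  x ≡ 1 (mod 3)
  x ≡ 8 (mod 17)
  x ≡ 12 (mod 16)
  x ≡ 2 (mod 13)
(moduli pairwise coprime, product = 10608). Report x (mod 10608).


Product of moduli M = 3 · 17 · 16 · 13 = 10608.
Merge one congruence at a time:
  Start: x ≡ 1 (mod 3).
  Combine with x ≡ 8 (mod 17); new modulus lcm = 51.
    Write x = 1 + 3·t and substitute into x ≡ 8 (mod 17): 3·t ≡ 8 − 1 = 7 (mod 17).
    The inverse of 3 mod 17 is 6 (since 3·6 = 18 = 1·17 + 1), so t ≡ 6·7 = 42 ≡ 8 (mod 17).
    Then x = 1 + 3·8 = 25, valid modulo lcm(3, 17) = 51: x ≡ 25 (mod 51).
  Combine with x ≡ 12 (mod 16); new modulus lcm = 816.
    Write x = 25 + 51·t and substitute into x ≡ 12 (mod 16): 51·t ≡ 12 − 25 = -13 (mod 16).
    Reduce coefficients mod 16: 3·t ≡ 3 (mod 16).
    The inverse of 3 mod 16 is 11 (since 3·11 = 33 = 2·16 + 1), so t ≡ 11·3 = 33 ≡ 1 (mod 16).
    Then x = 25 + 51·1 = 76, valid modulo lcm(51, 16) = 816: x ≡ 76 (mod 816).
  Combine with x ≡ 2 (mod 13); new modulus lcm = 10608.
    Write x = 76 + 816·t and substitute into x ≡ 2 (mod 13): 816·t ≡ 2 − 76 = -74 (mod 13).
    Reduce coefficients mod 13: 10·t ≡ 4 (mod 13).
    The inverse of 10 mod 13 is 4 (since 10·4 = 40 = 3·13 + 1), so t ≡ 4·4 = 16 ≡ 3 (mod 13).
    Then x = 76 + 816·3 = 2524, valid modulo lcm(816, 13) = 10608: x ≡ 2524 (mod 10608).
Verify against each original: 2524 mod 3 = 1, 2524 mod 17 = 8, 2524 mod 16 = 12, 2524 mod 13 = 2.

x ≡ 2524 (mod 10608).


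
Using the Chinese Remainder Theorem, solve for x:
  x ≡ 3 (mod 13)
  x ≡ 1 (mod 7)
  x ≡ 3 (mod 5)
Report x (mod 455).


Moduli 13, 7, 5 are pairwise coprime; by CRT there is a unique solution modulo M = 13 · 7 · 5 = 455.
Solve pairwise, accumulating the modulus:
  Start with x ≡ 3 (mod 13).
  Combine with x ≡ 1 (mod 7): since gcd(13, 7) = 1, we get a unique residue mod 91.
    Write x = 3 + 13·t and substitute into x ≡ 1 (mod 7): 13·t ≡ 1 − 3 = -2 (mod 7).
    Reduce coefficients mod 7: 6·t ≡ 5 (mod 7).
    The inverse of 6 mod 7 is 6 (since 6·6 = 36 = 5·7 + 1), so t ≡ 6·5 = 30 ≡ 2 (mod 7).
    Then x = 3 + 13·2 = 29, valid modulo lcm(13, 7) = 91: x ≡ 29 (mod 91).
  Combine with x ≡ 3 (mod 5): since gcd(91, 5) = 1, we get a unique residue mod 455.
    Write x = 29 + 91·t and substitute into x ≡ 3 (mod 5): 91·t ≡ 3 − 29 = -26 (mod 5).
    Reduce coefficients mod 5: 1·t ≡ 4 (mod 5).
    So t ≡ 4 (mod 5).
    Then x = 29 + 91·4 = 393, valid modulo lcm(91, 5) = 455: x ≡ 393 (mod 455).
Verify: 393 mod 13 = 3 ✓, 393 mod 7 = 1 ✓, 393 mod 5 = 3 ✓.

x ≡ 393 (mod 455).


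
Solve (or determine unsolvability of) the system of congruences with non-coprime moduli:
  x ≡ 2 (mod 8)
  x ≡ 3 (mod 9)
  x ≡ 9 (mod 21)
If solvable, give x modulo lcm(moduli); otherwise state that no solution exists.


Moduli 8, 9, 21 are not pairwise coprime, so CRT works modulo lcm(m_i) when all pairwise compatibility conditions hold.
Pairwise compatibility: gcd(m_i, m_j) must divide a_i - a_j for every pair.
Merge one congruence at a time:
  Start: x ≡ 2 (mod 8).
  Combine with x ≡ 3 (mod 9): gcd(8, 9) = 1; 3 - 2 = 1, which IS divisible by 1, so compatible.
    Write x = 2 + 8·t and substitute into x ≡ 3 (mod 9): 8·t ≡ 3 − 2 = 1 (mod 9).
    The inverse of 8 mod 9 is 8 (since 8·8 = 64 = 7·9 + 1), so t ≡ 8·1 = 8 ≡ 8 (mod 9).
    Then x = 2 + 8·8 = 66, valid modulo lcm(8, 9) = 72: x ≡ 66 (mod 72).
  Combine with x ≡ 9 (mod 21): gcd(72, 21) = 3; 9 - 66 = -57, which IS divisible by 3, so compatible.
    Write x = 66 + 72·t and substitute into x ≡ 9 (mod 21): 72·t ≡ 9 − 66 = -57 (mod 21).
    Divide the congruence (and modulus) by g = 3: 24·t ≡ -19 (mod 7).
    Reduce coefficients mod 7: 3·t ≡ 2 (mod 7).
    The inverse of 3 mod 7 is 5 (since 3·5 = 15 = 2·7 + 1), so t ≡ 5·2 = 10 ≡ 3 (mod 7).
    Then x = 66 + 72·3 = 282, valid modulo lcm(72, 21) = 504: x ≡ 282 (mod 504).
Verify: 282 mod 8 = 2, 282 mod 9 = 3, 282 mod 21 = 9.

x ≡ 282 (mod 504).


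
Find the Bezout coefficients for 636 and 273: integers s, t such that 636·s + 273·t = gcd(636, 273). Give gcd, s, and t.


Euclidean algorithm on (636, 273) — divide until remainder is 0:
  636 = 2 · 273 + 90
  273 = 3 · 90 + 3
  90 = 30 · 3 + 0
gcd(636, 273) = 3.
Track Bezout coefficients alongside the remainders: start with r₀ = 636 = a·1 + b·0 (s = 1, t = 0) and r₁ = 273 = a·0 + b·1 (s = 0, t = 1); each new remainder r_{k+1} = r_{k-1} − q_k·r_k inherits s_{k+1} = s_{k-1} − q_k·s_k, t_{k+1} = t_{k-1} − q_k·t_k, so r_k = a·s_k + b·t_k at every step:
  q = 2: r = 90, s = 1 − 2·0 = 1, t = 0 − 2·1 = -2  (check: 636·1 + 273·(-2) = 90)
  q = 3: r = 3, s = 0 − 3·1 = -3, t = 1 − 3·(-2) = 7  (check: 636·(-3) + 273·7 = 3)
The row with r = 3 (the gcd) gives the Bezout coefficients s = -3, t = 7.
Result: 636 · (-3) + 273 · (7) = 3.

gcd(636, 273) = 3; s = -3, t = 7 (check: 636·(-3) + 273·7 = 3).


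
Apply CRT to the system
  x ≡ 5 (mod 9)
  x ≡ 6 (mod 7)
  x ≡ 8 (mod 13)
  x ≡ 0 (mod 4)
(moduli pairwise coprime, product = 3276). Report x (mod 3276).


Product of moduli M = 9 · 7 · 13 · 4 = 3276.
Merge one congruence at a time:
  Start: x ≡ 5 (mod 9).
  Combine with x ≡ 6 (mod 7); new modulus lcm = 63.
    Write x = 5 + 9·t and substitute into x ≡ 6 (mod 7): 9·t ≡ 6 − 5 = 1 (mod 7).
    Reduce coefficients mod 7: 2·t ≡ 1 (mod 7).
    The inverse of 2 mod 7 is 4 (since 2·4 = 8 = 1·7 + 1), so t ≡ 4·1 = 4 ≡ 4 (mod 7).
    Then x = 5 + 9·4 = 41, valid modulo lcm(9, 7) = 63: x ≡ 41 (mod 63).
  Combine with x ≡ 8 (mod 13); new modulus lcm = 819.
    Write x = 41 + 63·t and substitute into x ≡ 8 (mod 13): 63·t ≡ 8 − 41 = -33 (mod 13).
    Reduce coefficients mod 13: 11·t ≡ 6 (mod 13).
    The inverse of 11 mod 13 is 6 (since 11·6 = 66 = 5·13 + 1), so t ≡ 6·6 = 36 ≡ 10 (mod 13).
    Then x = 41 + 63·10 = 671, valid modulo lcm(63, 13) = 819: x ≡ 671 (mod 819).
  Combine with x ≡ 0 (mod 4); new modulus lcm = 3276.
    Write x = 671 + 819·t and substitute into x ≡ 0 (mod 4): 819·t ≡ 0 − 671 = -671 (mod 4).
    Reduce coefficients mod 4: 3·t ≡ 1 (mod 4).
    The inverse of 3 mod 4 is 3 (since 3·3 = 9 = 2·4 + 1), so t ≡ 3·1 = 3 ≡ 3 (mod 4).
    Then x = 671 + 819·3 = 3128, valid modulo lcm(819, 4) = 3276: x ≡ 3128 (mod 3276).
Verify against each original: 3128 mod 9 = 5, 3128 mod 7 = 6, 3128 mod 13 = 8, 3128 mod 4 = 0.

x ≡ 3128 (mod 3276).


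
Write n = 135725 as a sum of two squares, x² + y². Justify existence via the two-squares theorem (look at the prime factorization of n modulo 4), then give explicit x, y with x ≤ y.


Step 1: Factor n = 135725 = 5^2 · 61 · 89.
Step 2: Check the mod-4 condition on each prime factor: 5 ≡ 1 (mod 4), exponent 2; 61 ≡ 1 (mod 4), exponent 1; 89 ≡ 1 (mod 4), exponent 1.
All primes ≡ 3 (mod 4) appear to even exponent (or don't appear), so by the two-squares theorem n IS expressible as a sum of two squares.
Step 3: Build a representation. Group n = k² · m with k = 5 and m = 61 · 89 = 5429 (a product of primes ≡ 1 (mod 4)); a representation of m scales to one of n via (k·x)² + (k·y)² = k²(x² + y²). Each prime p ≡ 1 (mod 4) is itself a sum of two squares; find a² by testing p − a² for a perfect square:
  61: 61 − 1² = 60, 61 − 2² = 57, 61 − 3² = 52, 61 − 4² = 45, 61 − 5² = 36 = 6² ⇒ 61 = 5² + 6².
  89: 89 − 1² = 88, 89 − 2² = 85, 89 − 3² = 80, 89 − 4² = 73, 89 − 5² = 64 = 8² ⇒ 89 = 5² + 8².
  Combine using the Brahmagupta–Fibonacci identity (a² + b²)(c² + d²) = (ac − bd)² + (ad + bc)² = (ac + bd)² + (ad − bc)²:
  61 · 89 = 5429: from (5² + 6²)(5² + 8²), take (5·5 − 6·8, 5·8 + 6·5) = (25 − 48, 40 + 30) = (-23, 70); dropping signs (only squares matter) gives (23, 70); check 23² + 70² = 529 + 4900 = 5429 ✓.
  Scale by k = 5: (5·23, 5·70) = (115, 350).
Step 4: Order so x ≤ y and verify: 115² + 350² = 13225 + 122500 = 135725 = n. ✓

n = 135725 = 115² + 350² (one valid representation with x ≤ y).


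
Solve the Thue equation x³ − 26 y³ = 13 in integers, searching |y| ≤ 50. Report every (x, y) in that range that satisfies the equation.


The equation is x³ - 26y³ = 13. For fixed y, x³ = 26·y³ + 13, so a solution requires the RHS to be a perfect cube.
Strategy: iterate y from -50 to 50, compute RHS = 26·y³ + 13, and check whether it is a (positive or negative) perfect cube.
Check small values of y:
  y = 0: RHS = 13 is not a perfect cube.
  y = 1: RHS = 39 is not a perfect cube.
  y = -1: RHS = -13 is not a perfect cube.
  y = 2: RHS = 221 is not a perfect cube.
  y = -2: RHS = -195 is not a perfect cube.
  y = 3: RHS = 715 is not a perfect cube.
  y = -3: RHS = -689 is not a perfect cube.
Continuing the search up to |y| = 50 finds no solutions either.
No (x, y) in the scanned range satisfies the equation.

No integer solutions with |y| ≤ 50.


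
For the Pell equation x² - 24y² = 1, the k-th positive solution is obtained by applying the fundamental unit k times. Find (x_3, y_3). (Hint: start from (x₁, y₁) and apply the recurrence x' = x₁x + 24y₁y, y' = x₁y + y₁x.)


Step 1: Find the fundamental solution (x₁, y₁) of x² - 24y² = 1.
  Expand √24 as a continued fraction. a₀ = ⌊√24⌋ = 4; iterate m_{k+1} = d_k·a_k − m_k, d_{k+1} = (24 − m_{k+1}²)/d_k, a_{k+1} = ⌊(a₀ + m_{k+1})/d_{k+1}⌋ (starting m₀ = 0, d₀ = 1), with convergents p_k = a_k·p_{k-1} + p_{k-2}, q_k = a_k·q_{k-1} + q_{k-2} (p₋₁ = 1, q₋₁ = 0):
  k = 0: a₀ = 4; p₀/q₀ = 4/1; p₀² − 24·q₀² = 16 − 24 = -8.
  k = 1: m = 4, d = 8, a = ⌊(4 + 4)/8⌋ = 1; p/q = (1·4 + 1)/(1·1 + 0) = 5/1; p² − 24·q² = 25 − 24 = 1.
  The first convergent with p² − 24·q² = 1 gives the fundamental solution (x₁, y₁) = (5, 1).
Step 2: Apply the recurrence (x_{n+1}, y_{n+1}) = (x₁x_n + 24y₁y_n, x₁y_n + y₁x_n) repeatedly.
  From (x_1, y_1) = (5, 1): x_2 = 5·5 + 24·1·1 = 49; y_2 = 5·1 + 1·5 = 10.
  From (x_2, y_2) = (49, 10): x_3 = 5·49 + 24·1·10 = 485; y_3 = 5·10 + 1·49 = 99.
Step 3: Verify x_3² - 24·y_3² = 235225 - 235224 = 1 (should be 1). ✓

(x_1, y_1) = (5, 1); (x_3, y_3) = (485, 99).


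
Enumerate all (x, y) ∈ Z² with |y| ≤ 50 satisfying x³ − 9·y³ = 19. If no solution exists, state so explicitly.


The equation is x³ - 9y³ = 19. For fixed y, x³ = 9·y³ + 19, so a solution requires the RHS to be a perfect cube.
Strategy: iterate y from -50 to 50, compute RHS = 9·y³ + 19, and check whether it is a (positive or negative) perfect cube.
Check small values of y:
  y = 0: RHS = 19 is not a perfect cube.
  y = 1: RHS = 28 is not a perfect cube.
  y = -1: RHS = 10 is not a perfect cube.
  y = 2: RHS = 91 is not a perfect cube.
  y = -2: RHS = -53 is not a perfect cube.
  y = 3: RHS = 262 is not a perfect cube.
  y = -3: RHS = -224 is not a perfect cube.
Continuing the search up to |y| = 50 finds no solutions either.
No (x, y) in the scanned range satisfies the equation.

No integer solutions with |y| ≤ 50.


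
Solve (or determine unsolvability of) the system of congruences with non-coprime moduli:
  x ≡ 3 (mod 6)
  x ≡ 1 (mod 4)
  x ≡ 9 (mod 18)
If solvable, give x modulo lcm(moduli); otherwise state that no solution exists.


Moduli 6, 4, 18 are not pairwise coprime, so CRT works modulo lcm(m_i) when all pairwise compatibility conditions hold.
Pairwise compatibility: gcd(m_i, m_j) must divide a_i - a_j for every pair.
Merge one congruence at a time:
  Start: x ≡ 3 (mod 6).
  Combine with x ≡ 1 (mod 4): gcd(6, 4) = 2; 1 - 3 = -2, which IS divisible by 2, so compatible.
    Write x = 3 + 6·t and substitute into x ≡ 1 (mod 4): 6·t ≡ 1 − 3 = -2 (mod 4).
    Divide the congruence (and modulus) by g = 2: 3·t ≡ -1 (mod 2).
    Reduce coefficients mod 2: 1·t ≡ 1 (mod 2).
    So t ≡ 1 (mod 2).
    Then x = 3 + 6·1 = 9, valid modulo lcm(6, 4) = 12: x ≡ 9 (mod 12).
  Combine with x ≡ 9 (mod 18): gcd(12, 18) = 6; 9 - 9 = 0, which IS divisible by 6, so compatible.
    Write x = 9 + 12·t and substitute into x ≡ 9 (mod 18): 12·t ≡ 9 − 9 = 0 (mod 18).
    Divide the congruence (and modulus) by g = 6: 2·t ≡ 0 (mod 3).
    The inverse of 2 mod 3 is 2 (since 2·2 = 4 = 1·3 + 1), so t ≡ 2·0 = 0 ≡ 0 (mod 3).
    Then x = 9 + 12·0 = 9, valid modulo lcm(12, 18) = 36: x ≡ 9 (mod 36).
Verify: 9 mod 6 = 3, 9 mod 4 = 1, 9 mod 18 = 9.

x ≡ 9 (mod 36).


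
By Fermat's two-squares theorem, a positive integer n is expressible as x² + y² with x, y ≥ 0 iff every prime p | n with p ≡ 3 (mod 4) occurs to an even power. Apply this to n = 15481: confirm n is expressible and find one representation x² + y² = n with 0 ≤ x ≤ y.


Step 1: Factor n = 15481 = 113 · 137.
Step 2: Check the mod-4 condition on each prime factor: 113 ≡ 1 (mod 4), exponent 1; 137 ≡ 1 (mod 4), exponent 1.
All primes ≡ 3 (mod 4) appear to even exponent (or don't appear), so by the two-squares theorem n IS expressible as a sum of two squares.
Step 3: Build a representation. Here n = 113 · 137 is a product of primes ≡ 1 (mod 4). Each prime p ≡ 1 (mod 4) is itself a sum of two squares; find a² by testing p − a² for a perfect square:
  113: 113 − 1² = 112, 113 − 2² = 109, 113 − 3² = 104, 113 − 4² = 97, 113 − 5² = 88, 113 − 6² = 77, 113 − 7² = 64 = 8² ⇒ 113 = 7² + 8².
  137: 137 − 1² = 136, 137 − 2² = 133, 137 − 3² = 128, 137 − 4² = 121 = 11² ⇒ 137 = 4² + 11².
  Combine using the Brahmagupta–Fibonacci identity (a² + b²)(c² + d²) = (ac − bd)² + (ad + bc)² = (ac + bd)² + (ad − bc)²:
  113 · 137 = 15481: from (7² + 8²)(4² + 11²), take (7·4 − 8·11, 7·11 + 8·4) = (28 − 88, 77 + 32) = (-60, 109); dropping signs (only squares matter) gives (60, 109); check 60² + 109² = 3600 + 11881 = 15481 ✓.
Step 4: Order so x ≤ y and verify: 60² + 109² = 3600 + 11881 = 15481 = n. ✓

n = 15481 = 60² + 109² (one valid representation with x ≤ y).


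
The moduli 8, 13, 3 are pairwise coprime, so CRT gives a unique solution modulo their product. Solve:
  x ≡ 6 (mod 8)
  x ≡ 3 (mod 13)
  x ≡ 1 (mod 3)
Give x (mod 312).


Moduli 8, 13, 3 are pairwise coprime; by CRT there is a unique solution modulo M = 8 · 13 · 3 = 312.
Solve pairwise, accumulating the modulus:
  Start with x ≡ 6 (mod 8).
  Combine with x ≡ 3 (mod 13): since gcd(8, 13) = 1, we get a unique residue mod 104.
    Write x = 6 + 8·t and substitute into x ≡ 3 (mod 13): 8·t ≡ 3 − 6 = -3 (mod 13).
    Reduce coefficients mod 13: 8·t ≡ 10 (mod 13).
    The inverse of 8 mod 13 is 5 (since 8·5 = 40 = 3·13 + 1), so t ≡ 5·10 = 50 ≡ 11 (mod 13).
    Then x = 6 + 8·11 = 94, valid modulo lcm(8, 13) = 104: x ≡ 94 (mod 104).
  Combine with x ≡ 1 (mod 3): since gcd(104, 3) = 1, we get a unique residue mod 312.
    Write x = 94 + 104·t and substitute into x ≡ 1 (mod 3): 104·t ≡ 1 − 94 = -93 (mod 3).
    Reduce coefficients mod 3: 2·t ≡ 0 (mod 3).
    The inverse of 2 mod 3 is 2 (since 2·2 = 4 = 1·3 + 1), so t ≡ 2·0 = 0 ≡ 0 (mod 3).
    Then x = 94 + 104·0 = 94, valid modulo lcm(104, 3) = 312: x ≡ 94 (mod 312).
Verify: 94 mod 8 = 6 ✓, 94 mod 13 = 3 ✓, 94 mod 3 = 1 ✓.

x ≡ 94 (mod 312).


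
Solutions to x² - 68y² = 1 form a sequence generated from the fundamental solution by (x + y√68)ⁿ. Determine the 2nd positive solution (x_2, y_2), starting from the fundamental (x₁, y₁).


Step 1: Find the fundamental solution (x₁, y₁) of x² - 68y² = 1.
  Expand √68 as a continued fraction. a₀ = ⌊√68⌋ = 8; iterate m_{k+1} = d_k·a_k − m_k, d_{k+1} = (68 − m_{k+1}²)/d_k, a_{k+1} = ⌊(a₀ + m_{k+1})/d_{k+1}⌋ (starting m₀ = 0, d₀ = 1), with convergents p_k = a_k·p_{k-1} + p_{k-2}, q_k = a_k·q_{k-1} + q_{k-2} (p₋₁ = 1, q₋₁ = 0):
  k = 0: a₀ = 8; p₀/q₀ = 8/1; p₀² − 68·q₀² = 64 − 68 = -4.
  k = 1: m = 8, d = 4, a = ⌊(8 + 8)/4⌋ = 4; p/q = (4·8 + 1)/(4·1 + 0) = 33/4; p² − 68·q² = 1089 − 1088 = 1.
  The first convergent with p² − 68·q² = 1 gives the fundamental solution (x₁, y₁) = (33, 4).
Step 2: Apply the recurrence (x_{n+1}, y_{n+1}) = (x₁x_n + 68y₁y_n, x₁y_n + y₁x_n) repeatedly.
  From (x_1, y_1) = (33, 4): x_2 = 33·33 + 68·4·4 = 2177; y_2 = 33·4 + 4·33 = 264.
Step 3: Verify x_2² - 68·y_2² = 4739329 - 4739328 = 1 (should be 1). ✓

(x_1, y_1) = (33, 4); (x_2, y_2) = (2177, 264).


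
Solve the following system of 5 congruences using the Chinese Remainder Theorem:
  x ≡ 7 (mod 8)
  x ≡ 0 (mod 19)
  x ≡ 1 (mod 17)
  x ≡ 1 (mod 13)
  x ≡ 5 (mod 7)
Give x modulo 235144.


Product of moduli M = 8 · 19 · 17 · 13 · 7 = 235144.
Merge one congruence at a time:
  Start: x ≡ 7 (mod 8).
  Combine with x ≡ 0 (mod 19); new modulus lcm = 152.
    Write x = 7 + 8·t and substitute into x ≡ 0 (mod 19): 8·t ≡ 0 − 7 = -7 (mod 19).
    Reduce coefficients mod 19: 8·t ≡ 12 (mod 19).
    The inverse of 8 mod 19 is 12 (since 8·12 = 96 = 5·19 + 1), so t ≡ 12·12 = 144 ≡ 11 (mod 19).
    Then x = 7 + 8·11 = 95, valid modulo lcm(8, 19) = 152: x ≡ 95 (mod 152).
  Combine with x ≡ 1 (mod 17); new modulus lcm = 2584.
    Write x = 95 + 152·t and substitute into x ≡ 1 (mod 17): 152·t ≡ 1 − 95 = -94 (mod 17).
    Reduce coefficients mod 17: 16·t ≡ 8 (mod 17).
    The inverse of 16 mod 17 is 16 (since 16·16 = 256 = 15·17 + 1), so t ≡ 16·8 = 128 ≡ 9 (mod 17).
    Then x = 95 + 152·9 = 1463, valid modulo lcm(152, 17) = 2584: x ≡ 1463 (mod 2584).
  Combine with x ≡ 1 (mod 13); new modulus lcm = 33592.
    Write x = 1463 + 2584·t and substitute into x ≡ 1 (mod 13): 2584·t ≡ 1 − 1463 = -1462 (mod 13).
    Reduce coefficients mod 13: 10·t ≡ 7 (mod 13).
    The inverse of 10 mod 13 is 4 (since 10·4 = 40 = 3·13 + 1), so t ≡ 4·7 = 28 ≡ 2 (mod 13).
    Then x = 1463 + 2584·2 = 6631, valid modulo lcm(2584, 13) = 33592: x ≡ 6631 (mod 33592).
  Combine with x ≡ 5 (mod 7); new modulus lcm = 235144.
    Write x = 6631 + 33592·t and substitute into x ≡ 5 (mod 7): 33592·t ≡ 5 − 6631 = -6626 (mod 7).
    Reduce coefficients mod 7: 6·t ≡ 3 (mod 7).
    The inverse of 6 mod 7 is 6 (since 6·6 = 36 = 5·7 + 1), so t ≡ 6·3 = 18 ≡ 4 (mod 7).
    Then x = 6631 + 33592·4 = 140999, valid modulo lcm(33592, 7) = 235144: x ≡ 140999 (mod 235144).
Verify against each original: 140999 mod 8 = 7, 140999 mod 19 = 0, 140999 mod 17 = 1, 140999 mod 13 = 1, 140999 mod 7 = 5.

x ≡ 140999 (mod 235144).


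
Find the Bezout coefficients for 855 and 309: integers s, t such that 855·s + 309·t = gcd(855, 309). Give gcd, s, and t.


Euclidean algorithm on (855, 309) — divide until remainder is 0:
  855 = 2 · 309 + 237
  309 = 1 · 237 + 72
  237 = 3 · 72 + 21
  72 = 3 · 21 + 9
  21 = 2 · 9 + 3
  9 = 3 · 3 + 0
gcd(855, 309) = 3.
Track Bezout coefficients alongside the remainders: start with r₀ = 855 = a·1 + b·0 (s = 1, t = 0) and r₁ = 309 = a·0 + b·1 (s = 0, t = 1); each new remainder r_{k+1} = r_{k-1} − q_k·r_k inherits s_{k+1} = s_{k-1} − q_k·s_k, t_{k+1} = t_{k-1} − q_k·t_k, so r_k = a·s_k + b·t_k at every step:
  q = 2: r = 237, s = 1 − 2·0 = 1, t = 0 − 2·1 = -2  (check: 855·1 + 309·(-2) = 237)
  q = 1: r = 72, s = 0 − 1·1 = -1, t = 1 − 1·(-2) = 3  (check: 855·(-1) + 309·3 = 72)
  q = 3: r = 21, s = 1 − 3·(-1) = 4, t = -2 − 3·3 = -11  (check: 855·4 + 309·(-11) = 21)
  q = 3: r = 9, s = -1 − 3·4 = -13, t = 3 − 3·(-11) = 36  (check: 855·(-13) + 309·36 = 9)
  q = 2: r = 3, s = 4 − 2·(-13) = 30, t = -11 − 2·36 = -83  (check: 855·30 + 309·(-83) = 3)
The row with r = 3 (the gcd) gives the Bezout coefficients s = 30, t = -83.
Result: 855 · (30) + 309 · (-83) = 3.

gcd(855, 309) = 3; s = 30, t = -83 (check: 855·30 + 309·(-83) = 3).


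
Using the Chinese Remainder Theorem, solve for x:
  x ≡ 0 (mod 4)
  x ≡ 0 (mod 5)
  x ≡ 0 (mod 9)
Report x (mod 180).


Moduli 4, 5, 9 are pairwise coprime; by CRT there is a unique solution modulo M = 4 · 5 · 9 = 180.
Solve pairwise, accumulating the modulus:
  Start with x ≡ 0 (mod 4).
  Combine with x ≡ 0 (mod 5): since gcd(4, 5) = 1, we get a unique residue mod 20.
    Write x = 0 + 4·t and substitute into x ≡ 0 (mod 5): 4·t ≡ 0 − 0 = 0 (mod 5).
    The inverse of 4 mod 5 is 4 (since 4·4 = 16 = 3·5 + 1), so t ≡ 4·0 = 0 ≡ 0 (mod 5).
    Then x = 0 + 4·0 = 0, valid modulo lcm(4, 5) = 20: x ≡ 0 (mod 20).
  Combine with x ≡ 0 (mod 9): since gcd(20, 9) = 1, we get a unique residue mod 180.
    Write x = 0 + 20·t and substitute into x ≡ 0 (mod 9): 20·t ≡ 0 − 0 = 0 (mod 9).
    Reduce coefficients mod 9: 2·t ≡ 0 (mod 9).
    The inverse of 2 mod 9 is 5 (since 2·5 = 10 = 1·9 + 1), so t ≡ 5·0 = 0 ≡ 0 (mod 9).
    Then x = 0 + 20·0 = 0, valid modulo lcm(20, 9) = 180: x ≡ 0 (mod 180).
Verify: 0 mod 4 = 0 ✓, 0 mod 5 = 0 ✓, 0 mod 9 = 0 ✓.

x ≡ 0 (mod 180).


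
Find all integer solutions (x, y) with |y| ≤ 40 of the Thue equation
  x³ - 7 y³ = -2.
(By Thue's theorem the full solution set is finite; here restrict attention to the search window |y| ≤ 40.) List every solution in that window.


The equation is x³ - 7y³ = -2. For fixed y, x³ = 7·y³ − 2, so a solution requires the RHS to be a perfect cube.
Strategy: iterate y from -40 to 40, compute RHS = 7·y³ − 2, and check whether it is a (positive or negative) perfect cube.
Check small values of y:
  y = 0: RHS = -2 is not a perfect cube.
  y = 1: RHS = 5 is not a perfect cube.
  y = -1: RHS = -9 is not a perfect cube.
  y = 2: RHS = 54 is not a perfect cube.
  y = -2: RHS = -58 is not a perfect cube.
  y = 3: RHS = 187 is not a perfect cube.
  y = -3: RHS = -191 is not a perfect cube.
Continuing the search up to |y| = 40 finds no solutions either.
No (x, y) in the scanned range satisfies the equation.

No integer solutions with |y| ≤ 40.


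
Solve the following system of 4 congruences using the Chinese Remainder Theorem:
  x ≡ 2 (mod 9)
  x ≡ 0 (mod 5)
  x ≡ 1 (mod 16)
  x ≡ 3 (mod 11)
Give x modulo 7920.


Product of moduli M = 9 · 5 · 16 · 11 = 7920.
Merge one congruence at a time:
  Start: x ≡ 2 (mod 9).
  Combine with x ≡ 0 (mod 5); new modulus lcm = 45.
    Write x = 2 + 9·t and substitute into x ≡ 0 (mod 5): 9·t ≡ 0 − 2 = -2 (mod 5).
    Reduce coefficients mod 5: 4·t ≡ 3 (mod 5).
    The inverse of 4 mod 5 is 4 (since 4·4 = 16 = 3·5 + 1), so t ≡ 4·3 = 12 ≡ 2 (mod 5).
    Then x = 2 + 9·2 = 20, valid modulo lcm(9, 5) = 45: x ≡ 20 (mod 45).
  Combine with x ≡ 1 (mod 16); new modulus lcm = 720.
    Write x = 20 + 45·t and substitute into x ≡ 1 (mod 16): 45·t ≡ 1 − 20 = -19 (mod 16).
    Reduce coefficients mod 16: 13·t ≡ 13 (mod 16).
    The inverse of 13 mod 16 is 5 (since 13·5 = 65 = 4·16 + 1), so t ≡ 5·13 = 65 ≡ 1 (mod 16).
    Then x = 20 + 45·1 = 65, valid modulo lcm(45, 16) = 720: x ≡ 65 (mod 720).
  Combine with x ≡ 3 (mod 11); new modulus lcm = 7920.
    Write x = 65 + 720·t and substitute into x ≡ 3 (mod 11): 720·t ≡ 3 − 65 = -62 (mod 11).
    Reduce coefficients mod 11: 5·t ≡ 4 (mod 11).
    The inverse of 5 mod 11 is 9 (since 5·9 = 45 = 4·11 + 1), so t ≡ 9·4 = 36 ≡ 3 (mod 11).
    Then x = 65 + 720·3 = 2225, valid modulo lcm(720, 11) = 7920: x ≡ 2225 (mod 7920).
Verify against each original: 2225 mod 9 = 2, 2225 mod 5 = 0, 2225 mod 16 = 1, 2225 mod 11 = 3.

x ≡ 2225 (mod 7920).


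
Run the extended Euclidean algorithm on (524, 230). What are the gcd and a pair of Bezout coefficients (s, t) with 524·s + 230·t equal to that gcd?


Euclidean algorithm on (524, 230) — divide until remainder is 0:
  524 = 2 · 230 + 64
  230 = 3 · 64 + 38
  64 = 1 · 38 + 26
  38 = 1 · 26 + 12
  26 = 2 · 12 + 2
  12 = 6 · 2 + 0
gcd(524, 230) = 2.
Track Bezout coefficients alongside the remainders: start with r₀ = 524 = a·1 + b·0 (s = 1, t = 0) and r₁ = 230 = a·0 + b·1 (s = 0, t = 1); each new remainder r_{k+1} = r_{k-1} − q_k·r_k inherits s_{k+1} = s_{k-1} − q_k·s_k, t_{k+1} = t_{k-1} − q_k·t_k, so r_k = a·s_k + b·t_k at every step:
  q = 2: r = 64, s = 1 − 2·0 = 1, t = 0 − 2·1 = -2  (check: 524·1 + 230·(-2) = 64)
  q = 3: r = 38, s = 0 − 3·1 = -3, t = 1 − 3·(-2) = 7  (check: 524·(-3) + 230·7 = 38)
  q = 1: r = 26, s = 1 − 1·(-3) = 4, t = -2 − 1·7 = -9  (check: 524·4 + 230·(-9) = 26)
  q = 1: r = 12, s = -3 − 1·4 = -7, t = 7 − 1·(-9) = 16  (check: 524·(-7) + 230·16 = 12)
  q = 2: r = 2, s = 4 − 2·(-7) = 18, t = -9 − 2·16 = -41  (check: 524·18 + 230·(-41) = 2)
The row with r = 2 (the gcd) gives the Bezout coefficients s = 18, t = -41.
Result: 524 · (18) + 230 · (-41) = 2.

gcd(524, 230) = 2; s = 18, t = -41 (check: 524·18 + 230·(-41) = 2).


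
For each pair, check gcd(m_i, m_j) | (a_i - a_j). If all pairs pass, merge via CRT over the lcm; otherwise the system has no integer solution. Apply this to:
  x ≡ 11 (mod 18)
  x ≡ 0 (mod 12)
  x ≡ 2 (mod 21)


Moduli 18, 12, 21 are not pairwise coprime, so CRT works modulo lcm(m_i) when all pairwise compatibility conditions hold.
Pairwise compatibility: gcd(m_i, m_j) must divide a_i - a_j for every pair.
Merge one congruence at a time:
  Start: x ≡ 11 (mod 18).
  Combine with x ≡ 0 (mod 12): gcd(18, 12) = 6, and 0 - 11 = -11 is NOT divisible by 6.
    ⇒ system is inconsistent (no integer solution).

No solution (the system is inconsistent).


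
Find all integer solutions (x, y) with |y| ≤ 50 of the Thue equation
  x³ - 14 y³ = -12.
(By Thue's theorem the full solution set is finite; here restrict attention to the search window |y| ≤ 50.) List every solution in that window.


The equation is x³ - 14y³ = -12. For fixed y, x³ = 14·y³ − 12, so a solution requires the RHS to be a perfect cube.
Strategy: iterate y from -50 to 50, compute RHS = 14·y³ − 12, and check whether it is a (positive or negative) perfect cube.
Check small values of y:
  y = 0: RHS = -12 is not a perfect cube.
  y = 1: RHS = 2 is not a perfect cube.
  y = -1: RHS = -26 is not a perfect cube.
  y = 2: RHS = 100 is not a perfect cube.
  y = -2: RHS = -124 is not a perfect cube.
  y = 3: RHS = 366 is not a perfect cube.
  y = -3: RHS = -390 is not a perfect cube.
Continuing the search up to |y| = 50 finds no solutions either.
No (x, y) in the scanned range satisfies the equation.

No integer solutions with |y| ≤ 50.


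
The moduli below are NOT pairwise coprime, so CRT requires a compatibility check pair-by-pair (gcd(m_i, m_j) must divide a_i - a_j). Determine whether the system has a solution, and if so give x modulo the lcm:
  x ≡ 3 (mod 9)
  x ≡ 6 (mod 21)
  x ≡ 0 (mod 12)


Moduli 9, 21, 12 are not pairwise coprime, so CRT works modulo lcm(m_i) when all pairwise compatibility conditions hold.
Pairwise compatibility: gcd(m_i, m_j) must divide a_i - a_j for every pair.
Merge one congruence at a time:
  Start: x ≡ 3 (mod 9).
  Combine with x ≡ 6 (mod 21): gcd(9, 21) = 3; 6 - 3 = 3, which IS divisible by 3, so compatible.
    Write x = 3 + 9·t and substitute into x ≡ 6 (mod 21): 9·t ≡ 6 − 3 = 3 (mod 21).
    Divide the congruence (and modulus) by g = 3: 3·t ≡ 1 (mod 7).
    The inverse of 3 mod 7 is 5 (since 3·5 = 15 = 2·7 + 1), so t ≡ 5·1 = 5 ≡ 5 (mod 7).
    Then x = 3 + 9·5 = 48, valid modulo lcm(9, 21) = 63: x ≡ 48 (mod 63).
  Combine with x ≡ 0 (mod 12): gcd(63, 12) = 3; 0 - 48 = -48, which IS divisible by 3, so compatible.
    Write x = 48 + 63·t and substitute into x ≡ 0 (mod 12): 63·t ≡ 0 − 48 = -48 (mod 12).
    Divide the congruence (and modulus) by g = 3: 21·t ≡ -16 (mod 4).
    Reduce coefficients mod 4: 1·t ≡ 0 (mod 4).
    So t ≡ 0 (mod 4).
    Then x = 48 + 63·0 = 48, valid modulo lcm(63, 12) = 252: x ≡ 48 (mod 252).
Verify: 48 mod 9 = 3, 48 mod 21 = 6, 48 mod 12 = 0.

x ≡ 48 (mod 252).


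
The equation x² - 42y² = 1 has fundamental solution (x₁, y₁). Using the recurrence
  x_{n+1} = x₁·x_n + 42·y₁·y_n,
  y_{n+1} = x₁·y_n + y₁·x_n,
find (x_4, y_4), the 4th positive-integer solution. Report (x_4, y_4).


Step 1: Find the fundamental solution (x₁, y₁) of x² - 42y² = 1.
  Expand √42 as a continued fraction. a₀ = ⌊√42⌋ = 6; iterate m_{k+1} = d_k·a_k − m_k, d_{k+1} = (42 − m_{k+1}²)/d_k, a_{k+1} = ⌊(a₀ + m_{k+1})/d_{k+1}⌋ (starting m₀ = 0, d₀ = 1), with convergents p_k = a_k·p_{k-1} + p_{k-2}, q_k = a_k·q_{k-1} + q_{k-2} (p₋₁ = 1, q₋₁ = 0):
  k = 0: a₀ = 6; p₀/q₀ = 6/1; p₀² − 42·q₀² = 36 − 42 = -6.
  k = 1: m = 6, d = 6, a = ⌊(6 + 6)/6⌋ = 2; p/q = (2·6 + 1)/(2·1 + 0) = 13/2; p² − 42·q² = 169 − 168 = 1.
  The first convergent with p² − 42·q² = 1 gives the fundamental solution (x₁, y₁) = (13, 2).
Step 2: Apply the recurrence (x_{n+1}, y_{n+1}) = (x₁x_n + 42y₁y_n, x₁y_n + y₁x_n) repeatedly.
  From (x_1, y_1) = (13, 2): x_2 = 13·13 + 42·2·2 = 337; y_2 = 13·2 + 2·13 = 52.
  From (x_2, y_2) = (337, 52): x_3 = 13·337 + 42·2·52 = 8749; y_3 = 13·52 + 2·337 = 1350.
  From (x_3, y_3) = (8749, 1350): x_4 = 13·8749 + 42·2·1350 = 227137; y_4 = 13·1350 + 2·8749 = 35048.
Step 3: Verify x_4² - 42·y_4² = 51591216769 - 51591216768 = 1 (should be 1). ✓

(x_1, y_1) = (13, 2); (x_4, y_4) = (227137, 35048).


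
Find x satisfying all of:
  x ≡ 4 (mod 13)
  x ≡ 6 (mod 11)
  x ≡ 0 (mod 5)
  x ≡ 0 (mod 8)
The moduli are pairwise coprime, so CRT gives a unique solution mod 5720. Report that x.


Product of moduli M = 13 · 11 · 5 · 8 = 5720.
Merge one congruence at a time:
  Start: x ≡ 4 (mod 13).
  Combine with x ≡ 6 (mod 11); new modulus lcm = 143.
    Write x = 4 + 13·t and substitute into x ≡ 6 (mod 11): 13·t ≡ 6 − 4 = 2 (mod 11).
    Reduce coefficients mod 11: 2·t ≡ 2 (mod 11).
    The inverse of 2 mod 11 is 6 (since 2·6 = 12 = 1·11 + 1), so t ≡ 6·2 = 12 ≡ 1 (mod 11).
    Then x = 4 + 13·1 = 17, valid modulo lcm(13, 11) = 143: x ≡ 17 (mod 143).
  Combine with x ≡ 0 (mod 5); new modulus lcm = 715.
    Write x = 17 + 143·t and substitute into x ≡ 0 (mod 5): 143·t ≡ 0 − 17 = -17 (mod 5).
    Reduce coefficients mod 5: 3·t ≡ 3 (mod 5).
    The inverse of 3 mod 5 is 2 (since 3·2 = 6 = 1·5 + 1), so t ≡ 2·3 = 6 ≡ 1 (mod 5).
    Then x = 17 + 143·1 = 160, valid modulo lcm(143, 5) = 715: x ≡ 160 (mod 715).
  Combine with x ≡ 0 (mod 8); new modulus lcm = 5720.
    Write x = 160 + 715·t and substitute into x ≡ 0 (mod 8): 715·t ≡ 0 − 160 = -160 (mod 8).
    Reduce coefficients mod 8: 3·t ≡ 0 (mod 8).
    The inverse of 3 mod 8 is 3 (since 3·3 = 9 = 1·8 + 1), so t ≡ 3·0 = 0 ≡ 0 (mod 8).
    Then x = 160 + 715·0 = 160, valid modulo lcm(715, 8) = 5720: x ≡ 160 (mod 5720).
Verify against each original: 160 mod 13 = 4, 160 mod 11 = 6, 160 mod 5 = 0, 160 mod 8 = 0.

x ≡ 160 (mod 5720).


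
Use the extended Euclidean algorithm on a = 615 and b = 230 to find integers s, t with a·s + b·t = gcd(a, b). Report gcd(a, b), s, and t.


Euclidean algorithm on (615, 230) — divide until remainder is 0:
  615 = 2 · 230 + 155
  230 = 1 · 155 + 75
  155 = 2 · 75 + 5
  75 = 15 · 5 + 0
gcd(615, 230) = 5.
Track Bezout coefficients alongside the remainders: start with r₀ = 615 = a·1 + b·0 (s = 1, t = 0) and r₁ = 230 = a·0 + b·1 (s = 0, t = 1); each new remainder r_{k+1} = r_{k-1} − q_k·r_k inherits s_{k+1} = s_{k-1} − q_k·s_k, t_{k+1} = t_{k-1} − q_k·t_k, so r_k = a·s_k + b·t_k at every step:
  q = 2: r = 155, s = 1 − 2·0 = 1, t = 0 − 2·1 = -2  (check: 615·1 + 230·(-2) = 155)
  q = 1: r = 75, s = 0 − 1·1 = -1, t = 1 − 1·(-2) = 3  (check: 615·(-1) + 230·3 = 75)
  q = 2: r = 5, s = 1 − 2·(-1) = 3, t = -2 − 2·3 = -8  (check: 615·3 + 230·(-8) = 5)
The row with r = 5 (the gcd) gives the Bezout coefficients s = 3, t = -8.
Result: 615 · (3) + 230 · (-8) = 5.

gcd(615, 230) = 5; s = 3, t = -8 (check: 615·3 + 230·(-8) = 5).
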